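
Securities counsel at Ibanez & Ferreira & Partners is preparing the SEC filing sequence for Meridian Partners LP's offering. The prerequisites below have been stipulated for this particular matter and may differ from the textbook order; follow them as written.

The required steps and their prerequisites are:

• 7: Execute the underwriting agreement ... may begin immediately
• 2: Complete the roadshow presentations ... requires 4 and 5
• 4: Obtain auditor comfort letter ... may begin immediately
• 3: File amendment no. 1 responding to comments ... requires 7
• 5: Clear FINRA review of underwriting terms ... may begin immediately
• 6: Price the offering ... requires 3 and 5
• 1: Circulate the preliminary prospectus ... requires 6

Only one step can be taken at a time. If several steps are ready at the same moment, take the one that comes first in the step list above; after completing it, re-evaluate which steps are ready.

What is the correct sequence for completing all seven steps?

7 4 3 5 2 6 1

Nothing is required for 7, 4 and 5. 7 is listed earlier → 7 first.
Ready: 4, 3 and 5. 4 is listed earlier → 4.
3 and 5 are both available; 3 is listed earlier → 3.
5 is the only step now ready → 5.
Ready: 2 and 6. 2 is listed earlier → 2.
6 needed 3 and 5, now all done → 6.
1 needed 6, now all done → 1.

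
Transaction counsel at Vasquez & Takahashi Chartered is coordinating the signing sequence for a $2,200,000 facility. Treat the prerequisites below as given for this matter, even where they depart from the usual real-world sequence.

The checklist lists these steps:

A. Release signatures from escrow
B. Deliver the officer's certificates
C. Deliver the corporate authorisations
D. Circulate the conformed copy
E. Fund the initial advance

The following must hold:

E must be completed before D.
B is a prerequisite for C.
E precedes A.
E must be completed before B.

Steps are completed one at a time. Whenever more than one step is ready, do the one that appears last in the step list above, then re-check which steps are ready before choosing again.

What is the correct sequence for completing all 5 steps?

E, D, B, C, A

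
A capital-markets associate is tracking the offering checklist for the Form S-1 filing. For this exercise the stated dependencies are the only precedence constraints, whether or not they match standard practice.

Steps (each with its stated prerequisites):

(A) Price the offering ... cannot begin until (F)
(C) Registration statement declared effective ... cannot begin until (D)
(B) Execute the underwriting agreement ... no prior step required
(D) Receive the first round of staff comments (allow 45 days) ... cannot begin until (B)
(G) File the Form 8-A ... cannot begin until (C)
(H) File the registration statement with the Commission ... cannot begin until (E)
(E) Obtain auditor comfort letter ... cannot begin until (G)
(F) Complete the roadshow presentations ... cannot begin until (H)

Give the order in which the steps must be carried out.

(B) → (D) → (C) → (G) → (E) → (H) → (F) → (A)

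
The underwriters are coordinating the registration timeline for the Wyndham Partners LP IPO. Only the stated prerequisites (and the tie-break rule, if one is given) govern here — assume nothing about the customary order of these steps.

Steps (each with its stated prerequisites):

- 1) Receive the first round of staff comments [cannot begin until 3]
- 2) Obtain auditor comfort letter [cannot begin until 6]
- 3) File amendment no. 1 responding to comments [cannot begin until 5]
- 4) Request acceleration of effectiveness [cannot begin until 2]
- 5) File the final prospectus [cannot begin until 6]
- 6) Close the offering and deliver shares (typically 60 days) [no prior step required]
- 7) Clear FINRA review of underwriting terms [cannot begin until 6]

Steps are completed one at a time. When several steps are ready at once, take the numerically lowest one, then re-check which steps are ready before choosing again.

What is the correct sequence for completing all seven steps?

6, 2, 4, 5, 3, 1, 7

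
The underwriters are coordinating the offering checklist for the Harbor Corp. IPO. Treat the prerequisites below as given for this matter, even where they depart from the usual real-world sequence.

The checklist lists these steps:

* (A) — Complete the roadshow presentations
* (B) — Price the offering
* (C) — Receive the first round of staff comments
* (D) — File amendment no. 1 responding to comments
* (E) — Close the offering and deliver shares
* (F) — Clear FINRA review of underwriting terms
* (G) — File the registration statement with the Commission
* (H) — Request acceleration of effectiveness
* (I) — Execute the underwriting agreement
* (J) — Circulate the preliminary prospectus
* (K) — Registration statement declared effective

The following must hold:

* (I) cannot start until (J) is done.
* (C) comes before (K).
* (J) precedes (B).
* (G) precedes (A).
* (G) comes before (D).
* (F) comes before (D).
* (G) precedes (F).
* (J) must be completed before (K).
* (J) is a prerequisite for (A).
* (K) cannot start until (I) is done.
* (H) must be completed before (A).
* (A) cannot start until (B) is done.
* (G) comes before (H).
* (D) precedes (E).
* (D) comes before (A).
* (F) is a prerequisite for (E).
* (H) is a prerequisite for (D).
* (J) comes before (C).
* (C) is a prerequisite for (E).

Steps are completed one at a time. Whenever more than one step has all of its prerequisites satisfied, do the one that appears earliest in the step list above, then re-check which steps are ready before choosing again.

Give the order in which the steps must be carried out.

(G) → (F) → (H) → (D) → (J) → (B) → (A) → (C) → (E) → (I) → (K)

(G) and (J) have no prerequisites; (G) is listed earlier, so (G) is first.
(F), (H) and (J) are all available; (F) is listed earlier → (F).
(H) and (J) are both available; (H) is listed earlier → (H).
(D) and (J) are both available; (D) is listed earlier → (D).
(J) is the only step now ready → (J).
(B), (C) and (I) are all available; (B) is listed earlier → (B).
(A) now also ready, so the ready set is {(A), (C), (I)}; (A) is listed earlier → (A).
(C) and (I) are both available; (C) is listed earlier → (C).
(E) now also ready, so the ready set is {(E), (I)}; (E) is listed earlier → (E).
(I) needed (J), now all done → (I).
(K) needed (C), (I) and (J), now all done → (K).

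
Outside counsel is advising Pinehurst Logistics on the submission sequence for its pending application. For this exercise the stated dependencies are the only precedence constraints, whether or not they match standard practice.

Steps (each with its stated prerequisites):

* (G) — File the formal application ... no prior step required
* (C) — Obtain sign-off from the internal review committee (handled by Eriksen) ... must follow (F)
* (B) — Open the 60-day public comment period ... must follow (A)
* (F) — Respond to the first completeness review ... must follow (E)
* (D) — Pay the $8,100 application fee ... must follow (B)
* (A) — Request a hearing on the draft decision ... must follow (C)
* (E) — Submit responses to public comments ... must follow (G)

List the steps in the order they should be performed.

(G) (E) (F) (C) (A) (B) (D)

(G) has no prerequisites → (G) first.
Next only (E) has its prerequisites met → (E).
(F) needed (E), now all done → (F).
Next only (C) has its prerequisites met → (C).
(A) needed (C), now all done → (A).
Next only (B) has its prerequisites met → (B).
(D) is the only step now ready → (D).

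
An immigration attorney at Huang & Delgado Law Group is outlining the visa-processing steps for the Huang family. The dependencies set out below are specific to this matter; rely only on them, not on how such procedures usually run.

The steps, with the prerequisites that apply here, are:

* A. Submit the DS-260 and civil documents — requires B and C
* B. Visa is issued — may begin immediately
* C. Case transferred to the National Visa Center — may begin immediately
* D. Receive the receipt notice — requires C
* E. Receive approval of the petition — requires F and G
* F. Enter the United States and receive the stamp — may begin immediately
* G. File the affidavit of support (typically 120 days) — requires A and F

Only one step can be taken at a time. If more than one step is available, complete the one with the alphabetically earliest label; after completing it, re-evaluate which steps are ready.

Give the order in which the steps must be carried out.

B, C, A, D, F, G, E

Nothing is required for B, C and F. B has the earlier label → B first.
Now C and F have their prerequisites met. C has the earlier label, so C next.
A, D and F are all available; A has the earlier label → A.
D and F are both available; D has the earlier label → D.
F is the only step now ready → F.
G is the only step now ready → G.
E needed F and G, now all done → E.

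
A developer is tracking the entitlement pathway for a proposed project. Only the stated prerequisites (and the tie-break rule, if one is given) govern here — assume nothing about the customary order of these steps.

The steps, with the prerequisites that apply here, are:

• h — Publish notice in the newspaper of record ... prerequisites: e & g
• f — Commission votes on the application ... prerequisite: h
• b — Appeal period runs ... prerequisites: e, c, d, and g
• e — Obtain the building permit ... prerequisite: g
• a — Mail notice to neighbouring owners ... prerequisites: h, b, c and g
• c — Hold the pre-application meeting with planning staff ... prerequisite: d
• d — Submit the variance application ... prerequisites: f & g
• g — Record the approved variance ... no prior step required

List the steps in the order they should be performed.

g has no prerequisites → g first.
Next only e has its prerequisites met → e.
h is the only step now ready → h.
f is the only step now ready → f.
Next only d has its prerequisites met → d.
That leaves c as the only ready step → c.
b is the only step now ready → b.
a needed h, b, c and g, now all done → a.

g, e, h, f, d, c, b, a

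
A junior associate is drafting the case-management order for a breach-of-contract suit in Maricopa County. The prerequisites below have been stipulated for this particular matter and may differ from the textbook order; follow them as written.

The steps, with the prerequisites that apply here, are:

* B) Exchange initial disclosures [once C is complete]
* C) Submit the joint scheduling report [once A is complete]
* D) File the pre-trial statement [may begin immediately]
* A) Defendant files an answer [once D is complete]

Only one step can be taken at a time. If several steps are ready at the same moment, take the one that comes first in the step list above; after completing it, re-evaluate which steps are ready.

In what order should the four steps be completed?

D A C B

D has no prerequisites → D first.
A needed D, now all done → A.
That leaves C as the only ready step → C.
B is the only step now ready → B.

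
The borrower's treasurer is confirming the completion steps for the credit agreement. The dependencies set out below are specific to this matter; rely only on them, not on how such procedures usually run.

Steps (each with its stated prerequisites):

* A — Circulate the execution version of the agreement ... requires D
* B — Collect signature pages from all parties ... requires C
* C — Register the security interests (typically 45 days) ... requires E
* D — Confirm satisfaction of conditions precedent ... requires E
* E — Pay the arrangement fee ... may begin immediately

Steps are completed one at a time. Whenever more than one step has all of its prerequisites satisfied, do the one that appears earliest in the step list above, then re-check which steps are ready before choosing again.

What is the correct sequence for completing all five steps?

E, C, B, D, A

E is the only step with nothing outstanding, so it goes first.
Ready: C and D. C is listed earlier → C.
B now also ready, so the ready set is {B, D}; B is listed earlier → B.
That leaves D as the only ready step → D.
A needed D, now all done → A.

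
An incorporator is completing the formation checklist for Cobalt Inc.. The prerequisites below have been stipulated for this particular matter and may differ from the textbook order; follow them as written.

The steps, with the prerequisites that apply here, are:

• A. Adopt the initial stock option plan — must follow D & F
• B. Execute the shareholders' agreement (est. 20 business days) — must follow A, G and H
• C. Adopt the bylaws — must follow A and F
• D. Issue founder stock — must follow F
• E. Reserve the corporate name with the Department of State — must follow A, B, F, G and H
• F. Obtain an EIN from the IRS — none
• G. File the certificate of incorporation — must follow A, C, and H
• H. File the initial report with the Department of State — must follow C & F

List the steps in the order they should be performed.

F, D, A, C, H, G, B, E

F has no prerequisites → F first.
D needed F, now all done → D.
A needed D and F, now all done → A.
C needed A and F, now all done → C.
H is the only step now ready → H.
That leaves G as the only ready step → G.
B is the only step now ready → B.
That leaves E as the only ready step → E.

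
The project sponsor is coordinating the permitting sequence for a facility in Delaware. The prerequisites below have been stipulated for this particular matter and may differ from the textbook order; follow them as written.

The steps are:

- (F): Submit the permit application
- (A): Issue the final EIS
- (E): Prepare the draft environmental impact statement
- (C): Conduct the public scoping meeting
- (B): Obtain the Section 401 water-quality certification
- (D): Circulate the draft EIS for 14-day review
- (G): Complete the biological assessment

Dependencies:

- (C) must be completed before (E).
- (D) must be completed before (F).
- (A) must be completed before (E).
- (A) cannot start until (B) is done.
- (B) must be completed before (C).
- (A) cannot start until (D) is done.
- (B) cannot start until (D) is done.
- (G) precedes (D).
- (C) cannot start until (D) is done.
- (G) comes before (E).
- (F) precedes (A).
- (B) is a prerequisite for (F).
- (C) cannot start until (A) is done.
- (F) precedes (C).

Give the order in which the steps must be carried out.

(G) is the only step with nothing outstanding, so it goes first.
(D) needed (G), now all done → (D).
(B) needed (D), now all done → (B).
(F) needed (B) and (D), now all done → (F).
(A) is the only step now ready → (A).
(C) needed (F), (A), (B) and (D), now all done → (C).
(E) needed (A), (C) and (G), now all done → (E).

(G), (D), (B), (F), (A), (C), (E)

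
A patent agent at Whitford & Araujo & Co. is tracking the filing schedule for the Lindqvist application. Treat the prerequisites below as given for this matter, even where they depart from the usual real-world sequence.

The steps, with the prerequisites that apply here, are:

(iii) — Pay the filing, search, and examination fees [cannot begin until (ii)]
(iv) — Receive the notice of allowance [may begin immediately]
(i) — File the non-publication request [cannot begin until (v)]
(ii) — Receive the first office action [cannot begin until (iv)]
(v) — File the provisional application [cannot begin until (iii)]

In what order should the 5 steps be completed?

(iv) has no prerequisites → (iv) first.
(ii) needed (iv), now all done → (ii).
(iii) needed (ii), now all done → (iii).
That leaves (v) as the only ready step → (v).
That leaves (i) as the only ready step → (i).

(iv) (ii) (iii) (v) (i)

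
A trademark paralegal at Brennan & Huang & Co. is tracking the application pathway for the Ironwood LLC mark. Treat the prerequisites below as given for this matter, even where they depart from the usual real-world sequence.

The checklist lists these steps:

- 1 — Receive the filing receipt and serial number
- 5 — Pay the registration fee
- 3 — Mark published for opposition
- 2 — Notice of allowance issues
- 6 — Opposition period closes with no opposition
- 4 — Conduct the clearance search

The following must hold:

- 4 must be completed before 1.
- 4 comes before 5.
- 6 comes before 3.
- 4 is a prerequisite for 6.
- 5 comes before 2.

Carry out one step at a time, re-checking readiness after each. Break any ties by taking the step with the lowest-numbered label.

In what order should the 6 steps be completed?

4, 1, 5, 2, 6, 3

4 is the only step with nothing outstanding, so it goes first.
1, 5 and 6 are all available; 1 has the earlier label → 1.
5 and 6 are both available; 5 has the earlier label → 5.
2 now also ready, so the ready set is {2, 6}; 2 has the earlier label → 2.
6 needed 4, now all done → 6.
That leaves 3 as the only ready step → 3.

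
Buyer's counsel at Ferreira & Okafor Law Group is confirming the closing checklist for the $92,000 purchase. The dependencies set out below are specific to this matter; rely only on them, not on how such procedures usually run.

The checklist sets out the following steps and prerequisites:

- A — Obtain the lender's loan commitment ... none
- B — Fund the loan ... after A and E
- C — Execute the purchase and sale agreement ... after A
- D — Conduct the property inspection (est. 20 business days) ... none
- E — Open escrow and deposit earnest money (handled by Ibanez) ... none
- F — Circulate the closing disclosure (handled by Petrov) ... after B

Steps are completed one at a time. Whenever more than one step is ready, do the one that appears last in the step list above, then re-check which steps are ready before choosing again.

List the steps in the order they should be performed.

E, D, A, C, B, F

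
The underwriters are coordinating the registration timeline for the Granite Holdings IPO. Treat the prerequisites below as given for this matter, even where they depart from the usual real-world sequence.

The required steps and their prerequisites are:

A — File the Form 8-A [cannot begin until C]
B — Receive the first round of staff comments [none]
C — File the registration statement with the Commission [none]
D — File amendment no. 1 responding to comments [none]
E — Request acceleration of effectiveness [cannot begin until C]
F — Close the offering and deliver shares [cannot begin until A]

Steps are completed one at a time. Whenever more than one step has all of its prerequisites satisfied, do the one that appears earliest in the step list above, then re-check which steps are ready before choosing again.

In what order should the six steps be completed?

B, C, A, D, E, F

Nothing is required for B, C and D. B is listed earlier → B first.
C and D are both available; C is listed earlier → C.
Now A, D and E have their prerequisites met. A is listed earlier, so A next.
F now also ready, so the ready set is {D, E, F}; D is listed earlier → D.
Ready: E and F. E is listed earlier → E.
F is the only step now ready → F.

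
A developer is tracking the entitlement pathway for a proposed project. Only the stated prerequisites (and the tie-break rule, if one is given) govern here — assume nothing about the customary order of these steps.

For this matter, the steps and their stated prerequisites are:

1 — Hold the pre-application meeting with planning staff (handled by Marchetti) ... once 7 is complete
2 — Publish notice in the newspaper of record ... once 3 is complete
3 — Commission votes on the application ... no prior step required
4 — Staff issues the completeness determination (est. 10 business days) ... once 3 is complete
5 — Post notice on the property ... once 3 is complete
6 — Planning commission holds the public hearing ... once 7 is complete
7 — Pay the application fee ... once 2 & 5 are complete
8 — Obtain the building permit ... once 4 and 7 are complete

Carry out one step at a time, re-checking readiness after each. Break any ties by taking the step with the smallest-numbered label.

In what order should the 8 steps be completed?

3, 2, 4, 5, 7, 1, 6, 8

3 has no prerequisites → 3 first.
Ready: 2, 4 and 5. 2 has the earlier label → 2.
4 and 5 are both available; 4 has the earlier label → 4.
5 needed 3, now all done → 5.
7 needed 2 and 5, now all done → 7.
1, 6 and 8 are all available; 1 has the earlier label → 1.
6 and 8 are both available; 6 has the earlier label → 6.
8 is the only step now ready → 8.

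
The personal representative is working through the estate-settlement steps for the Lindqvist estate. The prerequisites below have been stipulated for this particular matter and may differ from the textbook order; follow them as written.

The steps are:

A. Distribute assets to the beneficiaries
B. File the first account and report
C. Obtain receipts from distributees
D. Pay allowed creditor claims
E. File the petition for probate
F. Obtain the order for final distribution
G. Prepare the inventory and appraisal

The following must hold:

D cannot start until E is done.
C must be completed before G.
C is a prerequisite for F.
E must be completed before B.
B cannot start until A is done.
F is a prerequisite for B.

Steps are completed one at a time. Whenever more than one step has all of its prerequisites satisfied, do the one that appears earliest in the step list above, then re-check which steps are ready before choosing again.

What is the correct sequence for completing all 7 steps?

A, C, E, D, F, B, G

A, C and E have no prerequisites; A is listed earlier, so A is first.
Now C and E have their prerequisites met. C is listed earlier, so C next.
F and G now also ready, so the ready set is {E, F, G}; E is listed earlier → E.
Ready: D, F and G. D is listed earlier → D.
Now F and G have their prerequisites met. F is listed earlier, so F next.
B now also ready, so the ready set is {B, G}; B is listed earlier → B.
That leaves G as the only ready step → G.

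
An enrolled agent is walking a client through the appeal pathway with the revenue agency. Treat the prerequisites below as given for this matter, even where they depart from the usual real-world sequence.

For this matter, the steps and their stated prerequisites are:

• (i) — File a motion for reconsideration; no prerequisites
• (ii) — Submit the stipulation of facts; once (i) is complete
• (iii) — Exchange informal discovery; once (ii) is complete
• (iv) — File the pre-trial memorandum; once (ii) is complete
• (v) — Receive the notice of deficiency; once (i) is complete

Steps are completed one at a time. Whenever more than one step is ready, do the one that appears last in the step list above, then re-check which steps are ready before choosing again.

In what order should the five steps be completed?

(i) is the only step with nothing outstanding, so it goes first.
Now (v) and (ii) have their prerequisites met. (v) is listed later, so (v) next.
That leaves (ii) as the only ready step → (ii).
Now (iv) and (iii) have their prerequisites met. (iv) is listed later, so (iv) next.
(iii) needed (ii), now all done → (iii).

(i) (v) (ii) (iv) (iii)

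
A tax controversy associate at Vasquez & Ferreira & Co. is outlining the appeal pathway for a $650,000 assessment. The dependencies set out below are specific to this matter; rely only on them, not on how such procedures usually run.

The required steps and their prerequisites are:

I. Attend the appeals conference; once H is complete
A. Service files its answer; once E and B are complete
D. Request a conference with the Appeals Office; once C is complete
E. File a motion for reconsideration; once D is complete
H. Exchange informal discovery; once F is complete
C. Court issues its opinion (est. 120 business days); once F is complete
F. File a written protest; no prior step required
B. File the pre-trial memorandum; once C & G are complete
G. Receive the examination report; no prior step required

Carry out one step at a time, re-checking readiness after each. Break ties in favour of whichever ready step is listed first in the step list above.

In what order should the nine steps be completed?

F, H, I, C, D, E, G, B, A

Nothing is required for F and G. F is listed earlier → F first.
H and C now also ready, so the ready set is {H, C, G}; H is listed earlier → H.
I now also ready, so the ready set is {I, C, G}; I is listed earlier → I.
Ready: C and G. C is listed earlier → C.
Ready: D and G. D is listed earlier → D.
Ready: E and G. E is listed earlier → E.
That leaves G as the only ready step → G.
B needed C and G, now all done → B.
A is the only step now ready → A.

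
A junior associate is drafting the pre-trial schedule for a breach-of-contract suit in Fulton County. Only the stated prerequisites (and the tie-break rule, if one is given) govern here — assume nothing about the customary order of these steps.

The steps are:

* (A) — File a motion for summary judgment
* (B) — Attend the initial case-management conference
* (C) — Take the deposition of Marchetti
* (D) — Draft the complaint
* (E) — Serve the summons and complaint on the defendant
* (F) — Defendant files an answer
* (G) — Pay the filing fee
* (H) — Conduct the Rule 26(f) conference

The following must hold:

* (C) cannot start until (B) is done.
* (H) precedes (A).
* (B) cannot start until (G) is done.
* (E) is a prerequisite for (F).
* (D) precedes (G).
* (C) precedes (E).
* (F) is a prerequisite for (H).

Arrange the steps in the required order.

(D), (G), (B), (C), (E), (F), (H), (A)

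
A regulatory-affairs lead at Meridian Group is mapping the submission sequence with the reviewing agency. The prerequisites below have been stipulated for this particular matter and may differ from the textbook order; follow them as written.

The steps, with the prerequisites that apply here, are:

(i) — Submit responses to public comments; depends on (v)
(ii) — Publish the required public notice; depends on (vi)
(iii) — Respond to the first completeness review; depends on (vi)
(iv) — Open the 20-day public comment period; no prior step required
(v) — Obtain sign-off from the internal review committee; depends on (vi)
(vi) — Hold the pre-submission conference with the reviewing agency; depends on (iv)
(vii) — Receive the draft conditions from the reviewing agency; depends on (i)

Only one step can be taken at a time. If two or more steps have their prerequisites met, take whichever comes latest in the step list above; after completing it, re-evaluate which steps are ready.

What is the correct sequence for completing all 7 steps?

(iv), (vi), (v), (iii), (ii), (i), (vii)

(iv) has no prerequisites → (iv) first.
Next only (vi) has its prerequisites met → (vi).
Now (v), (iii) and (ii) have their prerequisites met. (v) is listed later, so (v) next.
(iii), (ii) and (i) are all available; (iii) is listed later → (iii).
Ready: (ii) and (i). (ii) is listed later → (ii).
That leaves (i) as the only ready step → (i).
That leaves (vii) as the only ready step → (vii).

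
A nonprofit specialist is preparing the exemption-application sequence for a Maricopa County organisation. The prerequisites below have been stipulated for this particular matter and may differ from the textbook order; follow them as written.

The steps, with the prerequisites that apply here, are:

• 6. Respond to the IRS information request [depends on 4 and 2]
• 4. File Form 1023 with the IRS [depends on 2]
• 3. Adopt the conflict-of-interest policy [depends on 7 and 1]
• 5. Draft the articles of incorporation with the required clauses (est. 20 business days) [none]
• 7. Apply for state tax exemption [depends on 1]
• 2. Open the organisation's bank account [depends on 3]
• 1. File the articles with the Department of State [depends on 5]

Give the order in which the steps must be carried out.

5 has no prerequisites → 5 first.
1 needed 5, now all done → 1.
7 needed 1, now all done → 7.
3 needed 7 and 1, now all done → 3.
Next only 2 has its prerequisites met → 2.
4 is the only step now ready → 4.
Next only 6 has its prerequisites met → 6.

5 1 7 3 2 4 6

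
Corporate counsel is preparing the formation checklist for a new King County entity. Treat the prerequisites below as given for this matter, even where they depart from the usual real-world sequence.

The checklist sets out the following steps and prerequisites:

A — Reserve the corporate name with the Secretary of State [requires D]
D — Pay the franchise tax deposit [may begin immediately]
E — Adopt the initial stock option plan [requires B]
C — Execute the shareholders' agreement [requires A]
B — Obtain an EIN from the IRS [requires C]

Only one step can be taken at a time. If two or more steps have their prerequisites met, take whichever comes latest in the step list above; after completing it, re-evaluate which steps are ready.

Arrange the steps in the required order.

D → A → C → B → E

D has no prerequisites → D first.
Next only A has its prerequisites met → A.
That leaves C as the only ready step → C.
B needed C, now all done → B.
E needed B, now all done → E.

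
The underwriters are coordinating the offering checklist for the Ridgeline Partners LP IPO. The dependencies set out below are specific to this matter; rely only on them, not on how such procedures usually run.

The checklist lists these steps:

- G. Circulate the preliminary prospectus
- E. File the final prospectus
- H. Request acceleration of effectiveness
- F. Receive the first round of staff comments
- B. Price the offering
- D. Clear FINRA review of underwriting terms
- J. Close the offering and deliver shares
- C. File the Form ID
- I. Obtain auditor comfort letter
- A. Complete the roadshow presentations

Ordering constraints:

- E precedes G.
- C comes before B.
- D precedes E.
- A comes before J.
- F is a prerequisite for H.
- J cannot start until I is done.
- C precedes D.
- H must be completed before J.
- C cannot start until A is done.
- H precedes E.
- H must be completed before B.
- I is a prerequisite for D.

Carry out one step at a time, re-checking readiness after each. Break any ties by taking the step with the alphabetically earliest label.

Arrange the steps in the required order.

A C F H B I D E G J

Nothing is required for A, F and I. A has the earlier label → A first.
C now also ready, so the ready set is {C, F, I}; C has the earlier label → C.
Now F and I have their prerequisites met. F has the earlier label, so F next.
Ready: H and I. H has the earlier label → H.
Now B and I have their prerequisites met. B has the earlier label, so B next.
Next only I has its prerequisites met → I.
Now D and J have their prerequisites met. D has the earlier label, so D next.
E now also ready, so the ready set is {E, J}; E has the earlier label → E.
G and J are both available; G has the earlier label → G.
J is the only step now ready → J.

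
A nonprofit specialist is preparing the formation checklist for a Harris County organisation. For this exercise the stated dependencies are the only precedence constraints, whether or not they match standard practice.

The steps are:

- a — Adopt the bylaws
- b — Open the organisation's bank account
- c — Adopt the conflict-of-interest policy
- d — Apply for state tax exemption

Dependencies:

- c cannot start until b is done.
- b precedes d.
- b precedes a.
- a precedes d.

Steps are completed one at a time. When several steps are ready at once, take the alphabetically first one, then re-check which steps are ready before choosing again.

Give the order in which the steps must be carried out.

Only b has no prerequisites, so it is first.
Now a and c have their prerequisites met. a has the earlier label, so a next.
d now also ready, so the ready set is {c, d}; c has the earlier label → c.
d is the only step now ready → d.

b, a, c, d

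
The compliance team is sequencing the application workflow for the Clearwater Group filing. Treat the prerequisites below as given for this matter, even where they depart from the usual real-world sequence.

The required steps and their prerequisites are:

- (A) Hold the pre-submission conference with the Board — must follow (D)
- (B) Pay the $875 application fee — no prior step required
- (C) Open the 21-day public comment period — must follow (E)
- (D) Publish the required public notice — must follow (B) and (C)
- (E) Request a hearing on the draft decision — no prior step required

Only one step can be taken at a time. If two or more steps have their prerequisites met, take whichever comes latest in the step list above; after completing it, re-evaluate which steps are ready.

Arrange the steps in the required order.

(E), (C), (B), (D), (A)

(E) and (B) have no prerequisites; (E) is listed later, so (E) is first.
Now (C) and (B) have their prerequisites met. (C) is listed later, so (C) next.
(B) is the only step now ready → (B).
Next only (D) has its prerequisites met → (D).
(A) is the only step now ready → (A).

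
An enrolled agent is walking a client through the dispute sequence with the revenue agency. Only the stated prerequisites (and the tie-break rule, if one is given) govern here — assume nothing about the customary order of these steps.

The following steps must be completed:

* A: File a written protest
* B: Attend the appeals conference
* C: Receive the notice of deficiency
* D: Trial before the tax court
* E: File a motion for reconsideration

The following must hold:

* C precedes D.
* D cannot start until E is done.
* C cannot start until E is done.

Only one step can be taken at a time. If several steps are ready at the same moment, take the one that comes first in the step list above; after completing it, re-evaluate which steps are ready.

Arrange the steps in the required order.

A, B and E have no prerequisites; A is listed earlier, so A is first.
B and E are both available; B is listed earlier → B.
E is the only step now ready → E.
C needed E, now all done → C.
That leaves D as the only ready step → D.

A, B, E, C, D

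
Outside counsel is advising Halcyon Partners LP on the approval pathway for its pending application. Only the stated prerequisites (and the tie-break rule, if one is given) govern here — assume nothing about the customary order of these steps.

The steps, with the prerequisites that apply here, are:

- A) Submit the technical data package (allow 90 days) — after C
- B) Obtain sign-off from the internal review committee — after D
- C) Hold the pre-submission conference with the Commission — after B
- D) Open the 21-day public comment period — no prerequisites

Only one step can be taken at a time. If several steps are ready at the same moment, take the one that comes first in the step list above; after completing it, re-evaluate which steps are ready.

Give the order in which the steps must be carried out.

D → B → C → A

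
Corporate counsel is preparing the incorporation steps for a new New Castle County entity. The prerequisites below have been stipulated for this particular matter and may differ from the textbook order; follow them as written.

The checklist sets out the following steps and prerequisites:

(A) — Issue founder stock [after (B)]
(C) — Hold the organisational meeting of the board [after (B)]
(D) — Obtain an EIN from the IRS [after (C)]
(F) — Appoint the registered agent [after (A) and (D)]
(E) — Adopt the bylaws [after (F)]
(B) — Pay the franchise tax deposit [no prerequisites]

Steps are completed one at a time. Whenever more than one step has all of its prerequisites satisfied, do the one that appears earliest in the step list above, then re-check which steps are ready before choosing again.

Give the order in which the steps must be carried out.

(B) is the only step with nothing outstanding, so it goes first.
Now (A) and (C) have their prerequisites met. (A) is listed earlier, so (A) next.
That leaves (C) as the only ready step → (C).
Next only (D) has its prerequisites met → (D).
Next only (F) has its prerequisites met → (F).
(E) needed (F), now all done → (E).

(B), (A), (C), (D), (F), (E)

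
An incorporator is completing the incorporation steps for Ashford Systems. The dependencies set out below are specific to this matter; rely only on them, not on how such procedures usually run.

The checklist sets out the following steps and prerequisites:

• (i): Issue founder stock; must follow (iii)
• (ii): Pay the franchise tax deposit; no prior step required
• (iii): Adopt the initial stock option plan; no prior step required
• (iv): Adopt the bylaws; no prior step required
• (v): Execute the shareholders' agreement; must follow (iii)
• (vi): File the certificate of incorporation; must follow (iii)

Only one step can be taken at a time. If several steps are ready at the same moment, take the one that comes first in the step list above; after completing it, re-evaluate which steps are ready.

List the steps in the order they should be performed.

(ii), (iii) and (iv) have no prerequisites; (ii) is listed earlier, so (ii) is first.
Ready: (iii) and (iv). (iii) is listed earlier → (iii).
Ready: (i), (iv), (v) and (vi). (i) is listed earlier → (i).
Now (iv), (v) and (vi) have their prerequisites met. (iv) is listed earlier, so (iv) next.
(v) and (vi) are both available; (v) is listed earlier → (v).
(vi) needed (iii), now all done → (vi).

(ii) → (iii) → (i) → (iv) → (v) → (vi)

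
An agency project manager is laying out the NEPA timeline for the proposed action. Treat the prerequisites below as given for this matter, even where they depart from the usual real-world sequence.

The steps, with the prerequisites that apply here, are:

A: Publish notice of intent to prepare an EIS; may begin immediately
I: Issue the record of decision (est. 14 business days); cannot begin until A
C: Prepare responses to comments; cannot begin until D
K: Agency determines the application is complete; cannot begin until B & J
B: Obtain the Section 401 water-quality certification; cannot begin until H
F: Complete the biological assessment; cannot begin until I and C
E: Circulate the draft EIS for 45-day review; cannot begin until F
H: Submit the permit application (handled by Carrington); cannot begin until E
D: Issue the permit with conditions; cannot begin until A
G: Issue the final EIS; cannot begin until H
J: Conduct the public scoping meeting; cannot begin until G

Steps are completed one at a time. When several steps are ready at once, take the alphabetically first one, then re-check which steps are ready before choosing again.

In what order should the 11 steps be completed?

A → D → C → I → F → E → H → B → G → J → K

A has no prerequisites → A first.
Now D and I have their prerequisites met. D has the earlier label, so D next.
Ready: C and I. C has the earlier label → C.
I needed A, now all done → I.
F needed C and I, now all done → F.
E is the only step now ready → E.
That leaves H as the only ready step → H.
Ready: B and G. B has the earlier label → B.
G is the only step now ready → G.
J needed G, now all done → J.
Next only K has its prerequisites met → K.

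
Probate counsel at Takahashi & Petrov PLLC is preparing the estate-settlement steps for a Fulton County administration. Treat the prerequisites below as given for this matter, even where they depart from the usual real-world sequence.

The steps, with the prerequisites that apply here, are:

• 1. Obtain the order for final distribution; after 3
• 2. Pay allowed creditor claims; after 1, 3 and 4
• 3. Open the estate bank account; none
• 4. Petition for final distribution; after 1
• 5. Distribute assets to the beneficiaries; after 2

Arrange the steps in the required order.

3, 1, 4, 2, 5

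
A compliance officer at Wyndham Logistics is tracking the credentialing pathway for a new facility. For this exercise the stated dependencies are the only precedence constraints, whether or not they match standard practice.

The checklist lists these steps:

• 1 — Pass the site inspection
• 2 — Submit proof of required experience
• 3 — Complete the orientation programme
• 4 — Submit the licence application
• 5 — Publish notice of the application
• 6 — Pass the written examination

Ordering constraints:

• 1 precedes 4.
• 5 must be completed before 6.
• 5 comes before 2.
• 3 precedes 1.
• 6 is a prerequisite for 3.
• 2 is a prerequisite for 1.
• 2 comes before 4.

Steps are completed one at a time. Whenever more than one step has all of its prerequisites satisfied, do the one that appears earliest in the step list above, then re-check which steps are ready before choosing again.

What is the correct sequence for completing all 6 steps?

5, 2, 6, 3, 1, 4

5 has no prerequisites → 5 first.
Now 2 and 6 have their prerequisites met. 2 is listed earlier, so 2 next.
Next only 6 has its prerequisites met → 6.
3 needed 6, now all done → 3.
1 needed 2 and 3, now all done → 1.
4 needed 1 and 2, now all done → 4.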